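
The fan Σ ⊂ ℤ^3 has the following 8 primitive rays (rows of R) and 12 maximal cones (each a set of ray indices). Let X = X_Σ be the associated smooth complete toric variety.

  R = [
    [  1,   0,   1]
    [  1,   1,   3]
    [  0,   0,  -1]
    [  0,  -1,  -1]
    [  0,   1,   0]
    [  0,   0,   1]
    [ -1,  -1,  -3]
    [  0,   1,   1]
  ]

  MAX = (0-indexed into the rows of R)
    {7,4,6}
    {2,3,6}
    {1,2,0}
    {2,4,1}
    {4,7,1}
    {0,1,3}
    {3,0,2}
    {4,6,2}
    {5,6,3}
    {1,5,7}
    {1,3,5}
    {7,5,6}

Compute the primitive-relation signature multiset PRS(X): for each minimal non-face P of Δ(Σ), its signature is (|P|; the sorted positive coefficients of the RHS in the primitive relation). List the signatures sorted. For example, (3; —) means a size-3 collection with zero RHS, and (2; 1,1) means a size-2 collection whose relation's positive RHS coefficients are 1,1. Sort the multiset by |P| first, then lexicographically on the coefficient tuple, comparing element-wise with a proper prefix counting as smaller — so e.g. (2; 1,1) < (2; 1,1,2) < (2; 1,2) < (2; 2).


Σ has 11 primitive collections:

  P={1,6}:  v_{1} + v_{6} = 0  so sig = (2; —)
  P={2,5}:  v_{2} + v_{5} = 0  so sig = (2; —)
  P={3,7}:  v_{3} + v_{7} = 0  so sig = (2; —)
  P={2,7}:  v_{2} + v_{7} = v_{4}  so sig = (2; 1)
  P={3,4}:  v_{3} + v_{4} = v_{2}  so sig = (2; 1)
  P={4,5}:  v_{4} + v_{5} = v_{7}  so sig = (2; 1)
  P={0,5}:  v_{0} + v_{5} = v_{1} + v_{3}  so sig = (2; 1,1)
  P={0,6}:  v_{0} + v_{6} = v_{2} + v_{3}  so sig = (2; 1,1)
  P={0,7}:  v_{0} + v_{7} = v_{1} + v_{2}  so sig = (2; 1,1)
  P={0,4}:  v_{0} + v_{4} = v_{1} + 2·v_{2}  so sig = (2; 1,2)
  P={1,2,3}:  v_{1} + v_{2} + v_{3} = v_{0}  so sig = (3; 1)

Hence PRS(X_Σ) =
[(2; —), (2; —), (2; —), (2; 1), (2; 1), (2; 1), (2; 1,1), (2; 1,1), (2; 1,1), (2; 1,2), (3; 1)]


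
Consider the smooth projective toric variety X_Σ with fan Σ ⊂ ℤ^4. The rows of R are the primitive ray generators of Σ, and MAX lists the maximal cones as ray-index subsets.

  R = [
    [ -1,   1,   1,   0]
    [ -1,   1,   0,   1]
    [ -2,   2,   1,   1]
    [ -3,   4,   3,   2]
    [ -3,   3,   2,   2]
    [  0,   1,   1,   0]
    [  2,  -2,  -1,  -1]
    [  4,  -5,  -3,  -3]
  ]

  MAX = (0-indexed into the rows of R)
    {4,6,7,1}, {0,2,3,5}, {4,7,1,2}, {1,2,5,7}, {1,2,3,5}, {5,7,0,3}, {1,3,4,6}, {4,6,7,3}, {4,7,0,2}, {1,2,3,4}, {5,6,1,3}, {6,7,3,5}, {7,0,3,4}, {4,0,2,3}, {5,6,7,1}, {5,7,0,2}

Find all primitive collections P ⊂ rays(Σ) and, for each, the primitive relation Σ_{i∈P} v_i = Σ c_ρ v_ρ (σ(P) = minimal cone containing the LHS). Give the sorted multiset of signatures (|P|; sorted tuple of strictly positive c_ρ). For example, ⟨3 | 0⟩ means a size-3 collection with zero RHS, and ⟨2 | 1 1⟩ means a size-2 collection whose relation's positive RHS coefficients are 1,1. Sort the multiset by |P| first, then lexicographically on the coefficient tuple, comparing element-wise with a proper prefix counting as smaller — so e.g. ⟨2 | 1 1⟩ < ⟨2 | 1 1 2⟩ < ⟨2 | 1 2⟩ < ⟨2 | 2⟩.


6 collections generate NE(X_Σ); each relation:

  P={2,6}:  v_{2} + v_{6} = 0  ⟹  sig = ⟨2 | 0⟩
  P={0,1}:  v_{0} + v_{1} = v_{2}  ⟹  sig = ⟨2 | 1⟩
  P={4,5}:  v_{4} + v_{5} = v_{3}  ⟹  sig = ⟨2 | 1⟩
  P={0,6}:  v_{0} + v_{6} = v_{3} + v_{7}  ⟹  sig = ⟨2 | 1 1⟩
  P={1,3,7}:  v_{1} + v_{3} + v_{7} = 0  ⟹  sig = ⟨3 | 0⟩
  P={2,3,7}:  v_{2} + v_{3} + v_{7} = v_{0}  ⟹  sig = ⟨3 | 1⟩

so the primitive-relation signature multiset is
{ ⟨2 | 0⟩,  ⟨2 | 1⟩ ×2,  ⟨2 | 1 1⟩,  ⟨3 | 0⟩,  ⟨3 | 1⟩ }


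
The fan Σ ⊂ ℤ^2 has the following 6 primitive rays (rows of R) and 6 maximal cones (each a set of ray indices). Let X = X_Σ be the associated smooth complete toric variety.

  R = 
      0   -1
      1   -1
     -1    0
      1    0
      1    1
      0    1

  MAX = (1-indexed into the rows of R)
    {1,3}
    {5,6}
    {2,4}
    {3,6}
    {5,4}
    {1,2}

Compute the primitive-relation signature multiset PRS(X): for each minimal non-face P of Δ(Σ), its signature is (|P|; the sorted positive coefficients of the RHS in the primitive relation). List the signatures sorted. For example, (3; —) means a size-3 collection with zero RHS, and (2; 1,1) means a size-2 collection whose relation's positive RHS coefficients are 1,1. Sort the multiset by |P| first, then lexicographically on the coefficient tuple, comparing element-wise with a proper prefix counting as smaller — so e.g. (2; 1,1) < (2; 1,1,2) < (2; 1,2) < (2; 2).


Δ(Σ) — 6 vertices, 9 min non-faces:

  P={1,6}:  v_{1} + v_{6} = 0  →  sig = (2; —)
  P={3,4}:  v_{3} + v_{4} = 0  →  sig = (2; —)
  P={1,4}:  v_{1} + v_{4} = v_{2}  →  sig = (2; 1)
  P={1,5}:  v_{1} + v_{5} = v_{4}  →  sig = (2; 1)
  P={2,3}:  v_{2} + v_{3} = v_{1}  →  sig = (2; 1)
  P={2,6}:  v_{2} + v_{6} = v_{4}  →  sig = (2; 1)
  P={3,5}:  v_{3} + v_{5} = v_{6}  →  sig = (2; 1)
  P={4,6}:  v_{4} + v_{6} = v_{5}  →  sig = (2; 1)
  P={2,5}:  v_{2} + v_{5} = 2·v_{4}  →  sig = (2; 2)

Hence PRS(X_Σ) =
    |P|=2: 9 collections, coeffs (), (), (1), (1), (1), (1), (1), (1), (2)


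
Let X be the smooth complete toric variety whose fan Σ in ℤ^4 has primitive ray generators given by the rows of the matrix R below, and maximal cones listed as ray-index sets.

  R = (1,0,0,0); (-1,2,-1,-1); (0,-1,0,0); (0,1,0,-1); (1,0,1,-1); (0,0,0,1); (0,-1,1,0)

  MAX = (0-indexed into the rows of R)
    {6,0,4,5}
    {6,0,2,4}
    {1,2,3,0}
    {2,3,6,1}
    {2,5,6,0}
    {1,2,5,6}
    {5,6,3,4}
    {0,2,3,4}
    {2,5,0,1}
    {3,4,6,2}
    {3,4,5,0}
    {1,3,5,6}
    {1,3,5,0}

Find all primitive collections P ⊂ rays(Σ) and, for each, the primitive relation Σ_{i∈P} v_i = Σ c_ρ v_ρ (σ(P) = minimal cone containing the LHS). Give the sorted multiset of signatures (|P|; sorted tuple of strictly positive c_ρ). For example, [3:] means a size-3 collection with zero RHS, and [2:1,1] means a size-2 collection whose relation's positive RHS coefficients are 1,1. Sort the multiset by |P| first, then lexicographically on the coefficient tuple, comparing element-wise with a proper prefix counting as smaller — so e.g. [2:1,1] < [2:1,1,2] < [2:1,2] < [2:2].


Σ has 5 primitive collections:

  P = {1,4}:  v_{1} + v_{4} = 2·v_{3} ; sig = [2:2]
  P = {2,3,5}:  v_{2} + v_{3} + v_{5} = 0 ; sig = [3:]
  P = {0,1,6}:  v_{0} + v_{1} + v_{6} = v_{3} ; sig = [3:1]
  P = {0,3,6}:  v_{0} + v_{3} + v_{6} = v_{4} ; sig = [3:1]
  P = {2,4,5}:  v_{2} + v_{4} + v_{5} = v_{0} + v_{6} ; sig = [3:1,1]

Sorted signature multiset PRS(X):
[[2:2], [3:], [3:1], [3:1], [3:1,1]]


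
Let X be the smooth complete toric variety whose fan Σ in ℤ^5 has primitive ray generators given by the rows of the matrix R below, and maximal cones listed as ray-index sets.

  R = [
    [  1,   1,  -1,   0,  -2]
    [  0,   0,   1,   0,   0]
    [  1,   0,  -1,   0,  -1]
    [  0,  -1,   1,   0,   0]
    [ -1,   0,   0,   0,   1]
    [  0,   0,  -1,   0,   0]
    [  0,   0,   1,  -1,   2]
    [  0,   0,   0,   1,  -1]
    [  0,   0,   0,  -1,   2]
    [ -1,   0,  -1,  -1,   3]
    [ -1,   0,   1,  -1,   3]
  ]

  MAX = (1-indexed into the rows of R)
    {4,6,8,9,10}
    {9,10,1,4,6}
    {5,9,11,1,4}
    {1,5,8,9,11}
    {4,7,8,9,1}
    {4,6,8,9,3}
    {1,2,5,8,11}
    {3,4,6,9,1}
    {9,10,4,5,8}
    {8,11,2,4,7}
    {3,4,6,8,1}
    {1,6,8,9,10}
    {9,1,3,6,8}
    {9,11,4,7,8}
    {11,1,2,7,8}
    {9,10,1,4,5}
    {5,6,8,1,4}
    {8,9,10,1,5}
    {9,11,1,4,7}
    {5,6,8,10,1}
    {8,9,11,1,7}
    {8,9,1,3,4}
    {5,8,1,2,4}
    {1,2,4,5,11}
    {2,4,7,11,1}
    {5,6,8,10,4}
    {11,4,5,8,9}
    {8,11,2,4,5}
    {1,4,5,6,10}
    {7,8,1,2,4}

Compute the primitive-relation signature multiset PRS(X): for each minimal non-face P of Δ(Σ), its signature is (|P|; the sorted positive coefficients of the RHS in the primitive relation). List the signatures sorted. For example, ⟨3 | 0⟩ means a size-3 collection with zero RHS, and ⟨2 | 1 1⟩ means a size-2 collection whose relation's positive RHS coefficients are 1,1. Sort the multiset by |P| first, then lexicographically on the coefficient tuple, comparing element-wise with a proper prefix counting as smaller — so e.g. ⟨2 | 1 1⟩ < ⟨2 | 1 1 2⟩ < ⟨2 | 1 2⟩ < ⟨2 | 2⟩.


|primitive collections| = 18. Relations:

  P = {2,6}:  v_{2} + v_{6} = 0 — sig = ⟨2 | 0⟩
  P = {2,9}:  v_{2} + v_{9} = v_{7} — sig = ⟨2 | 1⟩
  P = {3,5}:  v_{3} + v_{5} = v_{6} — sig = ⟨2 | 1⟩
  P = {3,11}:  v_{3} + v_{11} = v_{9} — sig = ⟨2 | 1⟩
  P = {5,7}:  v_{5} + v_{7} = v_{11} — sig = ⟨2 | 1⟩
  P = {6,7}:  v_{6} + v_{7} = v_{9} — sig = ⟨2 | 1⟩
  P = {2,10}:  v_{2} + v_{10} = v_{5} + v_{9} — sig = ⟨2 | 1 1⟩
  P = {6,11}:  v_{6} + v_{11} = v_{5} + v_{9} — sig = ⟨2 | 1 1⟩
  P = {2,3}:  v_{2} + v_{3} = v_{1} + v_{4} + v_{8} + v_{9} — sig = ⟨2 | 1 1 1 1⟩
  P = {3,7}:  v_{3} + v_{7} = v_{1} + v_{4} + v_{8} + 2·v_{9} — sig = ⟨2 | 1 1 1 2⟩
  P = {3,10}:  v_{3} + v_{10} = 2·v_{6} + v_{9} — sig = ⟨2 | 1 2⟩
  P = {7,10}:  v_{7} + v_{10} = v_{5} + 2·v_{9} — sig = ⟨2 | 1 2⟩
  P = {10,11}:  v_{10} + v_{11} = 2·v_{5} + 2·v_{9} — sig = ⟨2 | 2 2⟩
  P = {5,6,9}:  v_{5} + v_{6} + v_{9} = v_{10} — sig = ⟨3 | 1⟩
  P = {1,4,8,10}:  v_{1} + v_{4} + v_{8} + v_{10} = v_{6} — sig = ⟨4 | 1⟩
  P = {1,4,8,11}:  v_{1} + v_{4} + v_{8} + v_{11} = v_{2} — sig = ⟨4 | 1⟩
  P = {1,4,5,8,9}:  v_{1} + v_{4} + v_{5} + v_{8} + v_{9} = 0 — sig = ⟨5 | 0⟩
  P = {1,4,6,8,9}:  v_{1} + v_{4} + v_{6} + v_{8} + v_{9} = v_{3} — sig = ⟨5 | 1⟩

Signatures (|P|; sorted positive RHS coefficients), sorted:
    |P|=2: 13 collections, coeffs (), (1), (1), (1), (1), (1), (1,1), (1,1), (1,1,1,1), (1,1,1,2), (1,2), (1,2), (2,2)
    |P|=3: 1 collection, coeffs (1)
    |P|=4: 2 collections, coeffs (1), (1)
    |P|=5: 2 collections, coeffs (), (1)


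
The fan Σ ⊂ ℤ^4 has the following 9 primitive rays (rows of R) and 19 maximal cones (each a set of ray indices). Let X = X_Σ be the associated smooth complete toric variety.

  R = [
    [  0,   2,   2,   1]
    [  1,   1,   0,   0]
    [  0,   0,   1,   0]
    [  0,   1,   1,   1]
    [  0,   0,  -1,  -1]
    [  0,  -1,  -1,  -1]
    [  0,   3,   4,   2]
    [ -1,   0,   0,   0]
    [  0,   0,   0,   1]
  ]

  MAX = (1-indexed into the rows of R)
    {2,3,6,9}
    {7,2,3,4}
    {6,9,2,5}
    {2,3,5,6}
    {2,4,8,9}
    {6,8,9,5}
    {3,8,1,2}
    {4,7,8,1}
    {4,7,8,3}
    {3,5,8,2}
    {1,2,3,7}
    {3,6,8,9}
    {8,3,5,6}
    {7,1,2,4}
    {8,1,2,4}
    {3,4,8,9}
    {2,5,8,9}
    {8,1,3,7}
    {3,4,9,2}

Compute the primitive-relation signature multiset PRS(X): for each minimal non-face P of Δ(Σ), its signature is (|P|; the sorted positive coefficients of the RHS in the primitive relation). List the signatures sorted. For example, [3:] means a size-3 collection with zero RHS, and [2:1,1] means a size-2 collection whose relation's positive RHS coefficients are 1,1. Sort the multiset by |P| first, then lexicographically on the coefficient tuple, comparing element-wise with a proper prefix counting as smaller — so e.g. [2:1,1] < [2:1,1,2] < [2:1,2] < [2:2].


14 collections generate NE(X_Σ); each relation:

  {4,6}:  v_{4} + v_{6} = 0  ⇒ sig = [2:]
  {4,5}:  v_{4} + v_{5} = v_{2} + v_{8}  ⇒ sig = [2:1,1]
  {6,7}:  v_{6} + v_{7} = v_{1} + v_{3}  ⇒ sig = [2:1,1]
  {1,6}:  v_{1} + v_{6} = v_{2} + v_{3} + v_{8}  ⇒ sig = [2:1,1,1]
  {5,7}:  v_{5} + v_{7} = v_{1} + v_{2} + v_{3} + v_{8}  ⇒ sig = [2:1,1,1,1]
  {1,5}:  v_{1} + v_{5} = 2·v_{2} + v_{3} + 2·v_{8}  ⇒ sig = [2:1,2,2]
  {7,9}:  v_{7} + v_{9} = v_{3} + 3·v_{4}  ⇒ sig = [2:1,3]
  {1,9}:  v_{1} + v_{9} = 2·v_{4}  ⇒ sig = [2:2]
  {3,5,9}:  v_{3} + v_{5} + v_{9} = 0  ⇒ sig = [3:]
  {1,3,4}:  v_{1} + v_{3} + v_{4} = v_{7}  ⇒ sig = [3:1]
  {2,6,8}:  v_{2} + v_{6} + v_{8} = v_{5}  ⇒ sig = [3:1]
  {2,7,8}:  v_{2} + v_{7} + v_{8} = 2·v_{1}  ⇒ sig = [3:2]
  {2,3,4,8}:  v_{2} + v_{3} + v_{4} + v_{8} = v_{1}  ⇒ sig = [4:1]
  {2,3,8,9}:  v_{2} + v_{3} + v_{8} + v_{9} = v_{4}  ⇒ sig = [4:1]

Hence PRS(X_Σ) =
    |P|=2: 8 collections, coeffs (), (1,1), (1,1), (1,1,1), (1,1,1,1), (1,2,2), (1,3), (2)
    |P|=3: 4 collections, coeffs (), (1), (1), (2)
    |P|=4: 2 collections, coeffs (1), (1)


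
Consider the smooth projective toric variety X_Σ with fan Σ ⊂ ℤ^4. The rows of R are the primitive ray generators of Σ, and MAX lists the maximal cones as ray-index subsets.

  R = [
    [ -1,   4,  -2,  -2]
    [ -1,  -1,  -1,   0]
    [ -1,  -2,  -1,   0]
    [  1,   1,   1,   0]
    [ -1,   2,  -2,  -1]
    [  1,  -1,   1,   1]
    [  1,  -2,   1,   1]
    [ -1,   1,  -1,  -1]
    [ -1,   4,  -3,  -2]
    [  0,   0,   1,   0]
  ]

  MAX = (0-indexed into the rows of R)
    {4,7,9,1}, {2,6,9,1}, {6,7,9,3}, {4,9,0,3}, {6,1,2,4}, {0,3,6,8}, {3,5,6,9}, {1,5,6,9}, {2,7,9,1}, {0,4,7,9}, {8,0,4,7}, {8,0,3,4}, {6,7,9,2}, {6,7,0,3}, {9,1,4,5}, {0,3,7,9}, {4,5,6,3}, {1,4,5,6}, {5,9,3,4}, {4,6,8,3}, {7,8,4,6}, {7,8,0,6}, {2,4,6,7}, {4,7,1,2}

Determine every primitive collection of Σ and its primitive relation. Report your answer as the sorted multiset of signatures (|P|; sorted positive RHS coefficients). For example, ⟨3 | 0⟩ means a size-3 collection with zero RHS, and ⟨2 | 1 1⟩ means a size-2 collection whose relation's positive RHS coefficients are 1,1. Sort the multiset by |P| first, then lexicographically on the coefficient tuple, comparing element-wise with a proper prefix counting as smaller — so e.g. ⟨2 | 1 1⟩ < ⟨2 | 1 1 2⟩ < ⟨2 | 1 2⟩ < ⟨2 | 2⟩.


|primitive collections| = 18. Relations:

  {1,3}:  v_{1} + v_{3} = 0  ⟹  sig = ⟨2 | 0⟩
  {5,7}:  v_{5} + v_{7} = 0  ⟹  sig = ⟨2 | 0⟩
  {8,9}:  v_{8} + v_{9} = v_{0}  ⟹  sig = ⟨2 | 1⟩
  {0,1}:  v_{0} + v_{1} = v_{4} + v_{7}  ⟹  sig = ⟨2 | 1 1⟩
  {0,5}:  v_{0} + v_{5} = v_{3} + v_{4}  ⟹  sig = ⟨2 | 1 1⟩
  {2,3}:  v_{2} + v_{3} = v_{6} + v_{7}  ⟹  sig = ⟨2 | 1 1⟩
  {2,5}:  v_{2} + v_{5} = v_{1} + v_{6}  ⟹  sig = ⟨2 | 1 1⟩
  {0,2}:  v_{0} + v_{2} = v_{4} + v_{6} + 2·v_{7}  ⟹  sig = ⟨2 | 1 1 2⟩
  {1,8}:  v_{1} + v_{8} = 2·v_{4} + v_{6} + v_{7}  ⟹  sig = ⟨2 | 1 1 2⟩
  {5,8}:  v_{5} + v_{8} = v_{3} + 2·v_{4} + v_{6}  ⟹  sig = ⟨2 | 1 1 2⟩
  {2,8}:  v_{2} + v_{8} = 2·v_{4} + 2·v_{6} + 2·v_{7}  ⟹  sig = ⟨2 | 2 2 2⟩
  {4,6,9}:  v_{4} + v_{6} + v_{9} = 0  ⟹  sig = ⟨3 | 0⟩
  {0,4,6}:  v_{0} + v_{4} + v_{6} = v_{8}  ⟹  sig = ⟨3 | 1⟩
  {1,6,7}:  v_{1} + v_{6} + v_{7} = v_{2}  ⟹  sig = ⟨3 | 1⟩
  {3,4,7}:  v_{3} + v_{4} + v_{7} = v_{0}  ⟹  sig = ⟨3 | 1⟩
  {0,6,9}:  v_{0} + v_{6} + v_{9} = v_{3} + v_{7}  ⟹  sig = ⟨3 | 1 1⟩
  {2,4,9}:  v_{2} + v_{4} + v_{9} = v_{1} + v_{7}  ⟹  sig = ⟨3 | 1 1⟩
  {3,7,8}:  v_{3} + v_{7} + v_{8} = 2·v_{0} + v_{6}  ⟹  sig = ⟨3 | 1 2⟩

Sorted signature multiset PRS(X):
    |P|=2: 11 collections, coeffs (), (), (1), (1,1), (1,1), (1,1), (1,1), (1,1,2), (1,1,2), (1,1,2), (2,2,2)
    |P|=3: 7 collections, coeffs (), (1), (1), (1), (1,1), (1,1), (1,2)


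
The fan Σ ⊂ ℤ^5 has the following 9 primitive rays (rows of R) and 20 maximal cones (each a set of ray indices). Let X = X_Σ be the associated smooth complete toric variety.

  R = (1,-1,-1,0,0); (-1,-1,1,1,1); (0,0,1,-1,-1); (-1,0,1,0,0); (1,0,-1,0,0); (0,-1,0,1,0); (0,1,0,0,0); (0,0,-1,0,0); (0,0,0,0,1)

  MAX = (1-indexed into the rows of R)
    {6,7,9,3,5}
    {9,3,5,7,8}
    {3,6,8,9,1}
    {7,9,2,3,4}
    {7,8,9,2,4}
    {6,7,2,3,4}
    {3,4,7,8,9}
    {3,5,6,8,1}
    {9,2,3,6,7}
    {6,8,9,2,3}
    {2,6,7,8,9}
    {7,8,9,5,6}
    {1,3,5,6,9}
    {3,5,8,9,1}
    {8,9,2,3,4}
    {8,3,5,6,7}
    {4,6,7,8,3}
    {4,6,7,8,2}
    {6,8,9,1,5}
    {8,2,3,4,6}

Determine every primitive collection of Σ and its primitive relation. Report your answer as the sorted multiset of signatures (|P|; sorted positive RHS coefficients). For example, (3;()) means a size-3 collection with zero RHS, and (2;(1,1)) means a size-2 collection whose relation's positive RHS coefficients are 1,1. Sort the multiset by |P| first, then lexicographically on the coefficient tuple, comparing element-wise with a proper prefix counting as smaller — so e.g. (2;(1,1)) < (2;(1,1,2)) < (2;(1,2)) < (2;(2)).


The 9 primitive collections of Σ (r=9, n=5):

  P = {4,5}:  v_{4} + v_{5} = 0  so sig = (2;())
  P = {1,7}:  v_{1} + v_{7} = v_{5}  so sig = (2;(1))
  P = {2,5}:  v_{2} + v_{5} = v_{6} + v_{9}  so sig = (2;(1,1))
  P = {1,4}:  v_{1} + v_{4} = v_{3} + v_{6} + v_{8} + v_{9}  so sig = (2;(1,1,1,1))
  P = {1,2}:  v_{1} + v_{2} = v_{3} + 2·v_{6} + v_{8} + 2·v_{9}  so sig = (2;(1,1,2,2))
  P = {4,6,9}:  v_{4} + v_{6} + v_{9} = v_{2}  so sig = (3;(1))
  P = {2,3,7,8}:  v_{2} + v_{3} + v_{7} + v_{8} = v_{4}  so sig = (4;(1))
  P = {3,6,7,8,9}:  v_{3} + v_{6} + v_{7} + v_{8} + v_{9} = 0  so sig = (5;())
  P = {3,5,6,8,9}:  v_{3} + v_{5} + v_{6} + v_{8} + v_{9} = v_{1}  so sig = (5;(1))

Signatures (|P|; sorted positive RHS coefficients), sorted:
    (2;())
    (2;(1))
    (2;(1,1))
    (2;(1,1,1,1))
    (2;(1,1,2,2))
    (3;(1))
    (4;(1))
    (5;())
    (5;(1))


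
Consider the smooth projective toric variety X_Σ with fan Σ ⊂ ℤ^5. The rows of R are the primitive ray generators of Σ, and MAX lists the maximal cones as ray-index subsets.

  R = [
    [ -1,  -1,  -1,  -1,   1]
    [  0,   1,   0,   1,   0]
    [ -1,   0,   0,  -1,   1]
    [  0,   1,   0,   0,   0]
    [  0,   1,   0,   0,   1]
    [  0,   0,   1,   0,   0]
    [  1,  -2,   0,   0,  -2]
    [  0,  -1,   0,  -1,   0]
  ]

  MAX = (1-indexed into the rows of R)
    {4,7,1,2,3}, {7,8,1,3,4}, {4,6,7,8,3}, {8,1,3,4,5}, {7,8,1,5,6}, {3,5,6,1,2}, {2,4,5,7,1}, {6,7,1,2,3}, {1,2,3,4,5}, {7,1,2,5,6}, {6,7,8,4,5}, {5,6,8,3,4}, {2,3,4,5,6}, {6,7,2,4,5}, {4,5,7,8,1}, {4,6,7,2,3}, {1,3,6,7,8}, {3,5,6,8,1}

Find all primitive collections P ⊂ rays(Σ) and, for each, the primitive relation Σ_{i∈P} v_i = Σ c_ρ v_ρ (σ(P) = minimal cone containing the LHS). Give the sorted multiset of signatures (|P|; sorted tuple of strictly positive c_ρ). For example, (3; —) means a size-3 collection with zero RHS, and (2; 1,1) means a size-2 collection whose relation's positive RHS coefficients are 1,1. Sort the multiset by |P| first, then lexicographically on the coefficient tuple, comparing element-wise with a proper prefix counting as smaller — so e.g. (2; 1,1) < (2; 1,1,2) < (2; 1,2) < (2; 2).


Δ(Σ) — 8 vertices, 3 min non-faces:

  P = {2,8}:  v_{2} + v_{8} = 0  ⟹  sig = (2; —)
  P = {1,4,6}:  v_{1} + v_{4} + v_{6} = v_{3}  ⟹  sig = (3; 1)
  P = {3,5,7}:  v_{3} + v_{5} + v_{7} = v_{8}  ⟹  sig = (3; 1)

so the primitive-relation signature multiset is
{ (2; —),  (3; 1) ×2 }


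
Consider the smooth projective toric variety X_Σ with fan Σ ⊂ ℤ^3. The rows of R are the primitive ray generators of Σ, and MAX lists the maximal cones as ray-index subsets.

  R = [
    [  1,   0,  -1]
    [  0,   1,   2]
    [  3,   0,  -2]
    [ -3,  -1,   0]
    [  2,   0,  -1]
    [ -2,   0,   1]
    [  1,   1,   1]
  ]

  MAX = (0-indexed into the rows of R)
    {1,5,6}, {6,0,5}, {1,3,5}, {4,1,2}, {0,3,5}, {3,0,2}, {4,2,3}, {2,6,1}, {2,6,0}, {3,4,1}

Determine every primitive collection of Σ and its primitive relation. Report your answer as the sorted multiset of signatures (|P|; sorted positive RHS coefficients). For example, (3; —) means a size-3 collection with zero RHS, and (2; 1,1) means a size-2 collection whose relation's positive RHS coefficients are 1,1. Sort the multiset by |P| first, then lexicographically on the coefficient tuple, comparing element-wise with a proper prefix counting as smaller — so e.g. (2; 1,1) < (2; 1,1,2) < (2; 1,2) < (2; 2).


7 collections generate NE(X_Σ); each relation:

  • {4,5}:  v_{4} + v_{5} = 0 — sig = (2; —)
  • {0,1}:  v_{0} + v_{1} = v_{6} — sig = (2; 1)
  • {0,4}:  v_{0} + v_{4} = v_{2} — sig = (2; 1)
  • {2,5}:  v_{2} + v_{5} = v_{0} — sig = (2; 1)
  • {3,6}:  v_{3} + v_{6} = v_{5} — sig = (2; 1)
  • {4,6}:  v_{4} + v_{6} = v_{1} + v_{2} — sig = (2; 1,1)
  • {1,2,3}:  v_{1} + v_{2} + v_{3} = 0 — sig = (3; —)

Sorted signature multiset PRS(X):
[(2; —), (2; 1), (2; 1), (2; 1), (2; 1), (2; 1,1), (3; —)]


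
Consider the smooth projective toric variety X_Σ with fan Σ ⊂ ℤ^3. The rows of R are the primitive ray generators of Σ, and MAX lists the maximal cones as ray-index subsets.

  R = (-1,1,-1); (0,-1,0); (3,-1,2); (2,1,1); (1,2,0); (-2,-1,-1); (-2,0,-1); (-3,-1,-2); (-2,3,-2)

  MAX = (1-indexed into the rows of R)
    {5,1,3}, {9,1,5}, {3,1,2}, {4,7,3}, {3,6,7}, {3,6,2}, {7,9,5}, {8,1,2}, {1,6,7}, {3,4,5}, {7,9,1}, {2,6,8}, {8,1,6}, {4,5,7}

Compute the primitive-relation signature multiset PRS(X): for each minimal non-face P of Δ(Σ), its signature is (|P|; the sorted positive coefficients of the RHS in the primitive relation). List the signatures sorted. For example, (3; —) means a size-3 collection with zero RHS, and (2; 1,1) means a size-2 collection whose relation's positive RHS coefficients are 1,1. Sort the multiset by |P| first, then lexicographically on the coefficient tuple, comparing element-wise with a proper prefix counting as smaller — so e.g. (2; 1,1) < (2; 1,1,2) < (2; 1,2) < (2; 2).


The 20 primitive collections of Σ (r=9, n=3):

  {4,6}:  v_{4} + v_{6} = 0  ⟹  sig = (2; —)
  {1,4}:  v_{1} + v_{4} = v_{5}  ⟹  sig = (2; 1)
  {2,7}:  v_{2} + v_{7} = v_{6}  ⟹  sig = (2; 1)
  {3,9}:  v_{3} + v_{9} = v_{5}  ⟹  sig = (2; 1)
  {5,6}:  v_{5} + v_{6} = v_{1}  ⟹  sig = (2; 1)
  {2,4}:  v_{2} + v_{4} = v_{1} + v_{3}  ⟹  sig = (2; 1,1)
  {4,8}:  v_{4} + v_{8} = v_{1} + v_{2}  ⟹  sig = (2; 1,1)
  {2,5}:  v_{2} + v_{5} = 2·v_{1} + v_{3}  ⟹  sig = (2; 1,2)
  {4,9}:  v_{4} + v_{9} = 2·v_{5} + v_{7}  ⟹  sig = (2; 1,2)
  {5,8}:  v_{5} + v_{8} = 2·v_{1} + v_{2}  ⟹  sig = (2; 1,2)
  {6,9}:  v_{6} + v_{9} = 2·v_{1} + v_{7}  ⟹  sig = (2; 1,2)
  {7,8}:  v_{7} + v_{8} = v_{1} + 2·v_{6}  ⟹  sig = (2; 1,2)
  {8,9}:  v_{8} + v_{9} = 3·v_{1} + v_{6}  ⟹  sig = (2; 1,3)
  {2,9}:  v_{2} + v_{9} = 2·v_{1}  ⟹  sig = (2; 2)
  {3,8}:  v_{3} + v_{8} = 2·v_{2}  ⟹  sig = (2; 2)
  {1,3,7}:  v_{1} + v_{3} + v_{7} = 0  ⟹  sig = (3; —)
  {1,2,6}:  v_{1} + v_{2} + v_{6} = v_{8}  ⟹  sig = (3; 1)
  {1,3,6}:  v_{1} + v_{3} + v_{6} = v_{2}  ⟹  sig = (3; 1)
  {1,5,7}:  v_{1} + v_{5} + v_{7} = v_{9}  ⟹  sig = (3; 1)
  {3,5,7}:  v_{3} + v_{5} + v_{7} = v_{4}  ⟹  sig = (3; 1)

Signatures (|P|; sorted positive RHS coefficients), sorted:
[(2; —), (2; 1), (2; 1), (2; 1), (2; 1), (2; 1,1), (2; 1,1), (2; 1,2), (2; 1,2), (2; 1,2), (2; 1,2), (2; 1,2), (2; 1,3), (2; 2), (2; 2), (3; —), (3; 1), (3; 1), (3; 1), (3; 1)]


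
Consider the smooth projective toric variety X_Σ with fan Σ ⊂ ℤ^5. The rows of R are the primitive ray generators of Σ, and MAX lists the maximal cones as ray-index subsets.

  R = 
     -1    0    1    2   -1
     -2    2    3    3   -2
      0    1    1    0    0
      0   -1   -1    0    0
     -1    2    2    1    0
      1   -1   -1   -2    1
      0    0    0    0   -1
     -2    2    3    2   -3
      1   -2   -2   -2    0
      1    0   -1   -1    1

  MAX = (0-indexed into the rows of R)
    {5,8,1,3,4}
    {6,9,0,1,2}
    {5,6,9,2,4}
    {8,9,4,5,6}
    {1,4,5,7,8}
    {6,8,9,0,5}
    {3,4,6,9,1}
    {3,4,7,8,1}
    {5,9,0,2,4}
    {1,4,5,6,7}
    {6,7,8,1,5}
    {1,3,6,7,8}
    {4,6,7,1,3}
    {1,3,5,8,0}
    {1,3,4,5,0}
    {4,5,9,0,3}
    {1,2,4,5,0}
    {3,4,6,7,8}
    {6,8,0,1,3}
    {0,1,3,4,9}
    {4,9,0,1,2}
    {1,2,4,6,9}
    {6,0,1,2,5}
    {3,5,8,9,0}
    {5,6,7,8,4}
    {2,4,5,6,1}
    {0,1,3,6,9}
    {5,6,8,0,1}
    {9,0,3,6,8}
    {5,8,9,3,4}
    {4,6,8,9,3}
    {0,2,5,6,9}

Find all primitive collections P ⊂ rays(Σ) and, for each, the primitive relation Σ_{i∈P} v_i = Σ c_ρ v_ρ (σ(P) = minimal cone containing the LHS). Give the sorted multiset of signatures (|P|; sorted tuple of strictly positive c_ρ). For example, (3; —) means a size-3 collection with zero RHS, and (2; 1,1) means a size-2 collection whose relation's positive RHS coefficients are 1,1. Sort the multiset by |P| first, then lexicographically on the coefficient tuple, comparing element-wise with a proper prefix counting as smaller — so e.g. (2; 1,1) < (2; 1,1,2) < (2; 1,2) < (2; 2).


Δ(Σ) — 10 vertices, 12 min non-faces:

  P={2,3}:  v_{2} + v_{3} = 0  so sig = (2; —)
  P={2,8}:  v_{2} + v_{8} = v_{5} + v_{6}  so sig = (2; 1,1)
  P={2,7}:  v_{2} + v_{7} = v_{1} + v_{4} + v_{5} + 2·v_{6}  so sig = (2; 1,1,1,2)
  P={0,7}:  v_{0} + v_{7} = 2·v_{1} + v_{8}  so sig = (2; 1,2)
  P={7,9}:  v_{7} + v_{9} = v_{4} + 2·v_{6}  so sig = (2; 1,2)
  P={0,4,6}:  v_{0} + v_{4} + v_{6} = v_{1}  so sig = (3; 1)
  P={1,5,9}:  v_{1} + v_{5} + v_{9} = v_{2}  so sig = (3; 1)
  P={1,8,9}:  v_{1} + v_{8} + v_{9} = v_{6}  so sig = (3; 1)
  P={3,5,6}:  v_{3} + v_{5} + v_{6} = v_{8}  so sig = (3; 1)
  P={0,4,8}:  v_{0} + v_{4} + v_{8} = v_{1} + v_{3} + v_{5}  so sig = (3; 1,1,1)
  P={3,5,7}:  v_{3} + v_{5} + v_{7} = v_{1} + v_{4} + 2·v_{8}  so sig = (3; 1,1,2)
  P={1,4,6,8}:  v_{1} + v_{4} + v_{6} + v_{8} = v_{7}  so sig = (4; 1)

Sorted signature multiset PRS(X):
{ (2; —),  (2; 1,1),  (2; 1,1,1,2),  (2; 1,2) ×2,  (3; 1) ×4,  (3; 1,1,1),  (3; 1,1,2),  (4; 1) }


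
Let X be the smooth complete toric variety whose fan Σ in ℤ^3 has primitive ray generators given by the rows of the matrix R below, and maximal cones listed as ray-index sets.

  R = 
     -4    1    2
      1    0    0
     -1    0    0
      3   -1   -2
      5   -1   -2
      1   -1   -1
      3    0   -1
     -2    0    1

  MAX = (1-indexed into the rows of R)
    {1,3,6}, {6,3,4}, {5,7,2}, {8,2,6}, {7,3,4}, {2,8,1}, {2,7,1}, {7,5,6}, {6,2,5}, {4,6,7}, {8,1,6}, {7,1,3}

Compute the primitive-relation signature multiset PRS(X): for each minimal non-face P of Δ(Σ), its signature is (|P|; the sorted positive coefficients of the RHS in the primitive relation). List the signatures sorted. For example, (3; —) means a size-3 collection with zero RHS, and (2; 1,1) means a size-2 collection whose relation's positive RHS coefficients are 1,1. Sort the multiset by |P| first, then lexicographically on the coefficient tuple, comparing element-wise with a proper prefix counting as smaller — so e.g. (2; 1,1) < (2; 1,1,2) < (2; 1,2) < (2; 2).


Σ has 14 primitive collections:

  P={2,3}:  v_{2} + v_{3} = 0  ⟹  sig = (2; —)
  P={1,4}:  v_{1} + v_{4} = v_{3}  ⟹  sig = (2; 1)
  P={1,5}:  v_{1} + v_{5} = v_{2}  ⟹  sig = (2; 1)
  P={4,8}:  v_{4} + v_{8} = v_{6}  ⟹  sig = (2; 1)
  P={7,8}:  v_{7} + v_{8} = v_{2}  ⟹  sig = (2; 1)
  P={2,4}:  v_{2} + v_{4} = v_{6} + v_{7}  ⟹  sig = (2; 1,1)
  P={3,5}:  v_{3} + v_{5} = v_{6} + v_{7}  ⟹  sig = (2; 1,1)
  P={3,8}:  v_{3} + v_{8} = v_{1} + v_{6}  ⟹  sig = (2; 1,1)
  P={5,8}:  v_{5} + v_{8} = 2·v_{2} + v_{6}  ⟹  sig = (2; 1,2)
  P={4,5}:  v_{4} + v_{5} = 2·v_{6} + 2·v_{7}  ⟹  sig = (2; 2,2)
  P={1,6,7}:  v_{1} + v_{6} + v_{7} = 0  ⟹  sig = (3; —)
  P={1,2,6}:  v_{1} + v_{2} + v_{6} = v_{8}  ⟹  sig = (3; 1)
  P={2,6,7}:  v_{2} + v_{6} + v_{7} = v_{5}  ⟹  sig = (3; 1)
  P={3,6,7}:  v_{3} + v_{6} + v_{7} = v_{4}  ⟹  sig = (3; 1)

Sorted signature multiset PRS(X):
[(2; —), (2; 1), (2; 1), (2; 1), (2; 1), (2; 1,1), (2; 1,1), (2; 1,1), (2; 1,2), (2; 2,2), (3; —), (3; 1), (3; 1), (3; 1)]


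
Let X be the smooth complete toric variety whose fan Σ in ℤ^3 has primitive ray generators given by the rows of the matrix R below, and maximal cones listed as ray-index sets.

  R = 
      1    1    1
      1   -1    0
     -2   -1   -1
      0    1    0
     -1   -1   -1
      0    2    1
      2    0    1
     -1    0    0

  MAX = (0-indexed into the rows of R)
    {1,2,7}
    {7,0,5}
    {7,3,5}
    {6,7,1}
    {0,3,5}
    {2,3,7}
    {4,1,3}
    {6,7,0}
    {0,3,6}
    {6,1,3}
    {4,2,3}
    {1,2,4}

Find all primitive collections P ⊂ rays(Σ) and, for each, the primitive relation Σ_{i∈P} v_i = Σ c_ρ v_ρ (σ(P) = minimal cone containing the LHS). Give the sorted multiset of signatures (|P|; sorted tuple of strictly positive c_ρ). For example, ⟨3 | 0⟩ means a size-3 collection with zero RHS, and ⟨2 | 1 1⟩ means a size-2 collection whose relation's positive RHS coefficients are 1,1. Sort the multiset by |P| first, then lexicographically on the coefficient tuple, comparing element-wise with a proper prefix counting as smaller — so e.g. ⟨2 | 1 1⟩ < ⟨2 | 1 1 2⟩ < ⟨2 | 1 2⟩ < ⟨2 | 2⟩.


14 collections generate NE(X_Σ); each relation:

  P={0,4}:  v_{0} + v_{4} = 0  →  sig = ⟨2 | 0⟩
  P={0,1}:  v_{0} + v_{1} = v_{6}  →  sig = ⟨2 | 1⟩
  P={0,2}:  v_{0} + v_{2} = v_{7}  →  sig = ⟨2 | 1⟩
  P={1,5}:  v_{1} + v_{5} = v_{0}  →  sig = ⟨2 | 1⟩
  P={4,6}:  v_{4} + v_{6} = v_{1}  →  sig = ⟨2 | 1⟩
  P={4,7}:  v_{4} + v_{7} = v_{2}  →  sig = ⟨2 | 1⟩
  P={2,6}:  v_{2} + v_{6} = v_{1} + v_{7}  →  sig = ⟨2 | 1 1⟩
  P={4,5}:  v_{4} + v_{5} = v_{3} + v_{7}  →  sig = ⟨2 | 1 1⟩
  P={2,5}:  v_{2} + v_{5} = v_{3} + 2·v_{7}  →  sig = ⟨2 | 1 2⟩
  P={5,6}:  v_{5} + v_{6} = 2·v_{0}  →  sig = ⟨2 | 2⟩
  P={1,3,7}:  v_{1} + v_{3} + v_{7} = 0  →  sig = ⟨3 | 0⟩
  P={0,3,7}:  v_{0} + v_{3} + v_{7} = v_{5}  →  sig = ⟨3 | 1⟩
  P={1,2,3}:  v_{1} + v_{2} + v_{3} = v_{4}  →  sig = ⟨3 | 1⟩
  P={3,6,7}:  v_{3} + v_{6} + v_{7} = v_{0}  →  sig = ⟨3 | 1⟩

so the primitive-relation signature multiset is
    ⟨2 | 0⟩
    ⟨2 | 1⟩
    ⟨2 | 1⟩
    ⟨2 | 1⟩
    ⟨2 | 1⟩
    ⟨2 | 1⟩
    ⟨2 | 1 1⟩
    ⟨2 | 1 1⟩
    ⟨2 | 1 2⟩
    ⟨2 | 2⟩
    ⟨3 | 0⟩
    ⟨3 | 1⟩
    ⟨3 | 1⟩
    ⟨3 | 1⟩


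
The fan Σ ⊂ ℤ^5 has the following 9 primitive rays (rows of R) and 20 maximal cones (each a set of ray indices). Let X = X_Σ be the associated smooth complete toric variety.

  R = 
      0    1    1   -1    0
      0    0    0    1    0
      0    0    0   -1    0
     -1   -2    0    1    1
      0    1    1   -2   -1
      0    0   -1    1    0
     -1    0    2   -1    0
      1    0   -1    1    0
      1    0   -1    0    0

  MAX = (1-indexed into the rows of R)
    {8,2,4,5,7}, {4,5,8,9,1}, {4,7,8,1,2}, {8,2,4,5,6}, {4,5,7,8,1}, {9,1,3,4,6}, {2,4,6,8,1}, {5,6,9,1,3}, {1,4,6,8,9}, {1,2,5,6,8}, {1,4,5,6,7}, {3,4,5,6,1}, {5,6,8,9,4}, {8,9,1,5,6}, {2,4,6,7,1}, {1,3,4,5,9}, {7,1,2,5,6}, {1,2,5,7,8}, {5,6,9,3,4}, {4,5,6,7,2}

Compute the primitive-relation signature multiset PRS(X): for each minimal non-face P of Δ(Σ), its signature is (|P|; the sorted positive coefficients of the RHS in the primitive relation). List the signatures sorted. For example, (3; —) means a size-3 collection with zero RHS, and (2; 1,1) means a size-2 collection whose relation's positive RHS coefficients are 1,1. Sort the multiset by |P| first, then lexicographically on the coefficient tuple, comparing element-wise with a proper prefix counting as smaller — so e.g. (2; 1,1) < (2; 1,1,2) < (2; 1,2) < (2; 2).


Primitive collections (9):

  P={2,3}:  v_{2} + v_{3} = 0  ⟹  sig = (2; —)
  P={2,9}:  v_{2} + v_{9} = v_{8}  ⟹  sig = (2; 1)
  P={3,8}:  v_{3} + v_{8} = v_{9}  ⟹  sig = (2; 1)
  P={3,7}:  v_{3} + v_{7} = v_{1} + v_{4} + v_{5}  ⟹  sig = (2; 1,1,1)
  P={7,9}:  v_{7} + v_{9} = v_{1} + v_{4} + v_{5} + v_{8}  ⟹  sig = (2; 1,1,1,1)
  P={6,7,8}:  v_{6} + v_{7} + v_{8} = v_{2}  ⟹  sig = (3; 1)
  P={1,2,4,5}:  v_{1} + v_{2} + v_{4} + v_{5} = v_{7}  ⟹  sig = (4; 1)
  P={1,4,5,6,8}:  v_{1} + v_{4} + v_{5} + v_{6} + v_{8} = 0  ⟹  sig = (5; —)
  P={1,4,5,6,9}:  v_{1} + v_{4} + v_{5} + v_{6} + v_{9} = v_{3}  ⟹  sig = (5; 1)

Signatures (|P|; sorted positive RHS coefficients), sorted:
    (2; —)
    (2; 1)
    (2; 1)
    (2; 1,1,1)
    (2; 1,1,1,1)
    (3; 1)
    (4; 1)
    (5; —)
    (5; 1)


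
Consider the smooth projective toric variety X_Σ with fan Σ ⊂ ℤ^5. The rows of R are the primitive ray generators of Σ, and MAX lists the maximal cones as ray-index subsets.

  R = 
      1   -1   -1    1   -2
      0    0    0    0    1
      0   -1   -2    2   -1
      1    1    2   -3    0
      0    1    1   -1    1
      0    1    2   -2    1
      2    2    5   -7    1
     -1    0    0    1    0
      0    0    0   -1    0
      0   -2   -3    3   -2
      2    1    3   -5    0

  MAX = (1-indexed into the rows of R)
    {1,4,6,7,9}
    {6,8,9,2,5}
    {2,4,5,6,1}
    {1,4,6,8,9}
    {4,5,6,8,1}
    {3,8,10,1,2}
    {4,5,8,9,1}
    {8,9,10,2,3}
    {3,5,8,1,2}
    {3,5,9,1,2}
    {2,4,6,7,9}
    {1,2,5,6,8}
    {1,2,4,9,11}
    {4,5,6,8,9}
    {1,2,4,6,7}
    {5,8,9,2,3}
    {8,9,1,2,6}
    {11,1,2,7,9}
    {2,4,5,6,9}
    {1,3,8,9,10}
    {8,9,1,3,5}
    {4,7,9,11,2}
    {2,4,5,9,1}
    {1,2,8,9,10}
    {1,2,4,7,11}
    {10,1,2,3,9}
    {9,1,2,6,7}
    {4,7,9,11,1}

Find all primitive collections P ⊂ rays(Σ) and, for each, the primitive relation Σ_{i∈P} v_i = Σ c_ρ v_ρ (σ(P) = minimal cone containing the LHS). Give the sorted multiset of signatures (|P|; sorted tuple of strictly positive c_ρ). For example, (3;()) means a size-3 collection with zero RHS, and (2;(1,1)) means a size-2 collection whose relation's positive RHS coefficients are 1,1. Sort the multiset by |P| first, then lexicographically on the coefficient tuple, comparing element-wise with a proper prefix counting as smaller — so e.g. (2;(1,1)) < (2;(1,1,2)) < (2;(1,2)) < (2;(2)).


Minimal non-faces — 20 found among 11 rays, 28 max cones:

  P={3,6}:  v_{3} + v_{6} = 0 ; sig = (2;())
  P={3,7}:  v_{3} + v_{7} = v_{11} ; sig = (2;(1))
  P={5,10}:  v_{5} + v_{10} = v_{3} ; sig = (2;(1))
  P={6,11}:  v_{6} + v_{11} = v_{7} ; sig = (2;(1))
  P={4,10}:  v_{4} + v_{10} = v_{1} + v_{9} ; sig = (2;(1,1))
  P={3,4}:  v_{3} + v_{4} = v_{1} + v_{5} + v_{9} ; sig = (2;(1,1,1))
  P={3,11}:  v_{3} + v_{11} = v_{1} + v_{2} + v_{4} + v_{9} ; sig = (2;(1,1,1,1))
  P={6,10}:  v_{6} + v_{10} = v_{1} + v_{2} + v_{8} + v_{9} ; sig = (2;(1,1,1,1))
  P={5,7}:  v_{5} + v_{7} = v_{2} + 2·v_{4} + v_{6} ; sig = (2;(1,1,2))
  P={8,11}:  v_{8} + v_{11} = v_{1} + 2·v_{6} + v_{9} ; sig = (2;(1,1,2))
  P={10,11}:  v_{10} + v_{11} = 2·v_{1} + v_{2} + v_{6} + 2·v_{9} ; sig = (2;(1,1,2,2))
  P={7,8}:  v_{7} + v_{8} = v_{1} + 3·v_{6} + v_{9} ; sig = (2;(1,1,3))
  P={5,11}:  v_{5} + v_{11} = v_{2} + 2·v_{4} ; sig = (2;(1,2))
  P={7,10}:  v_{7} + v_{10} = 2·v_{1} + v_{2} + 2·v_{6} + 2·v_{9} ; sig = (2;(1,2,2,2))
  P={2,4,8}:  v_{2} + v_{4} + v_{8} = v_{6} ; sig = (3;(1))
  P={1,5,6,9}:  v_{1} + v_{5} + v_{6} + v_{9} = v_{4} ; sig = (4;(1))
  P={1,2,5,8,9}:  v_{1} + v_{2} + v_{5} + v_{8} + v_{9} = 0 ; sig = (5;())
  P={1,2,3,8,9}:  v_{1} + v_{2} + v_{3} + v_{8} + v_{9} = v_{10} ; sig = (5;(1))
  P={1,2,4,6,9}:  v_{1} + v_{2} + v_{4} + v_{6} + v_{9} = v_{11} ; sig = (5;(1))
  P={1,2,4,7,9}:  v_{1} + v_{2} + v_{4} + v_{7} + v_{9} = 2·v_{11} ; sig = (5;(2))

so the primitive-relation signature multiset is
    |P|=2: 14 collections, coeffs (), (1), (1), (1), (1,1), (1,1,1), (1,1,1,1), (1,1,1,1), (1,1,2), (1,1,2), (1,1,2,2), (1,1,3), (1,2), (1,2,2,2)
    |P|=3: 1 collection, coeffs (1)
    |P|=4: 1 collection, coeffs (1)
    |P|=5: 4 collections, coeffs (), (1), (1), (2)


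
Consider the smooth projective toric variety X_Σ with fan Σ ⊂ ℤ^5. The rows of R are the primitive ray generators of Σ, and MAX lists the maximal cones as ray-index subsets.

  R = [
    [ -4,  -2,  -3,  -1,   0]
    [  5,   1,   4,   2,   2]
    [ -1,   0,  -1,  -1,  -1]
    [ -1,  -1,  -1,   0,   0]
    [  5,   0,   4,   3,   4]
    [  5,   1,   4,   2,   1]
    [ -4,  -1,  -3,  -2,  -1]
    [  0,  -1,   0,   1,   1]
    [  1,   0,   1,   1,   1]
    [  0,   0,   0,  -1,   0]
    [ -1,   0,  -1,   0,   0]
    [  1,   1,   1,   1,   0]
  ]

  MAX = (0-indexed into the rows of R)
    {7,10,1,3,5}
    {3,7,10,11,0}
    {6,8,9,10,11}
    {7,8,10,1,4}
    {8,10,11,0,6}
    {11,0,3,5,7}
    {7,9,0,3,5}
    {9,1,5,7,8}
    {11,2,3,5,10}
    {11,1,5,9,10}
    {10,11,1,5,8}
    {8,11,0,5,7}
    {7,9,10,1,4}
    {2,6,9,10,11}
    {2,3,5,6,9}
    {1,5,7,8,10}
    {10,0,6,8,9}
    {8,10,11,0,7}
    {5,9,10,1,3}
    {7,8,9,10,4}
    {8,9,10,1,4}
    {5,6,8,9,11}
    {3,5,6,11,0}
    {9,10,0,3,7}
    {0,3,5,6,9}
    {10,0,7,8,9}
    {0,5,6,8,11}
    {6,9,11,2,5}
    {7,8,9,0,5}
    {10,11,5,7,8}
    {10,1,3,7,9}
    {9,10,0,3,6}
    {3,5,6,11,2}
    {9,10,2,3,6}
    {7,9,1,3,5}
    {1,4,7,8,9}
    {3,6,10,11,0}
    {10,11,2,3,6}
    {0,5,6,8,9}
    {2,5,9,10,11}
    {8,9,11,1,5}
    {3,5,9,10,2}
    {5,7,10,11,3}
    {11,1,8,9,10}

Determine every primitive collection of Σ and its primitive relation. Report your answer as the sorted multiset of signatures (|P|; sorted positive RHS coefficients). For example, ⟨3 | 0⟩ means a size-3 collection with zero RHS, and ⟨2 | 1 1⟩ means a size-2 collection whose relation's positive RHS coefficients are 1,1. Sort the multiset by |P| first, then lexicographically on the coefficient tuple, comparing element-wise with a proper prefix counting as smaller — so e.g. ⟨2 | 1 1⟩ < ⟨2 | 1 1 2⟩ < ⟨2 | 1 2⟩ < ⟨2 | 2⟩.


Σ has 24 primitive collections:

  P = {2,8}:  v_{2} + v_{8} = 0  ⇒ sig = ⟨2 | 0⟩
  P = {2,7}:  v_{2} + v_{7} = v_{3}  ⇒ sig = ⟨2 | 1⟩
  P = {3,8}:  v_{3} + v_{8} = v_{7}  ⇒ sig = ⟨2 | 1⟩
  P = {6,7}:  v_{6} + v_{7} = v_{0}  ⇒ sig = ⟨2 | 1⟩
  P = {0,2}:  v_{0} + v_{2} = v_{3} + v_{6}  ⇒ sig = ⟨2 | 1 1⟩
  P = {1,6}:  v_{1} + v_{6} = v_{8} + v_{9}  ⇒ sig = ⟨2 | 1 1⟩
  P = {0,1}:  v_{0} + v_{1} = v_{7} + v_{8} + v_{9}  ⇒ sig = ⟨2 | 1 1 1⟩
  P = {1,2}:  v_{1} + v_{2} = v_{5} + v_{9} + v_{10}  ⇒ sig = ⟨2 | 1 1 1⟩
  P = {2,4}:  v_{2} + v_{4} = v_{1} + v_{7} + v_{9} + v_{10}  ⇒ sig = ⟨2 | 1 1 1 1⟩
  P = {3,4}:  v_{3} + v_{4} = v_{1} + 2·v_{7} + v_{9} + v_{10}  ⇒ sig = ⟨2 | 1 1 1 2⟩
  P = {4,11}:  v_{4} + v_{11} = v_{1} + 2·v_{8} + v_{10}  ⇒ sig = ⟨2 | 1 1 2⟩
  P = {4,6}:  v_{4} + v_{6} = v_{7} + 2·v_{8} + 2·v_{9} + v_{10}  ⇒ sig = ⟨2 | 1 1 2 2⟩
  P = {4,5}:  v_{4} + v_{5} = 2·v_{1} + v_{7}  ⇒ sig = ⟨2 | 1 2⟩
  P = {0,4}:  v_{0} + v_{4} = 2·v_{7} + 2·v_{8} + 2·v_{9} + v_{10}  ⇒ sig = ⟨2 | 1 2 2 2⟩
  P = {3,9,11}:  v_{3} + v_{9} + v_{11} = 0  ⇒ sig = ⟨3 | 0⟩
  P = {5,6,10}:  v_{5} + v_{6} + v_{10} = 0  ⇒ sig = ⟨3 | 0⟩
  P = {0,5,10}:  v_{0} + v_{5} + v_{10} = v_{7}  ⇒ sig = ⟨3 | 1⟩
  P = {7,9,11}:  v_{7} + v_{9} + v_{11} = v_{8}  ⇒ sig = ⟨3 | 1⟩
  P = {0,9,11}:  v_{0} + v_{9} + v_{11} = v_{6} + v_{8}  ⇒ sig = ⟨3 | 1 1⟩
  P = {1,3,11}:  v_{1} + v_{3} + v_{11} = v_{5} + v_{8} + v_{10}  ⇒ sig = ⟨3 | 1 1 1⟩
  P = {1,7,11}:  v_{1} + v_{7} + v_{11} = v_{5} + 2·v_{8} + v_{10}  ⇒ sig = ⟨3 | 1 1 2⟩
  P = {5,8,9,10}:  v_{5} + v_{8} + v_{9} + v_{10} = v_{1}  ⇒ sig = ⟨4 | 1⟩
  P = {5,7,9,10}:  v_{5} + v_{7} + v_{9} + v_{10} = v_{1} + v_{3}  ⇒ sig = ⟨4 | 1 1⟩
  P = {1,7,8,9,10}:  v_{1} + v_{7} + v_{8} + v_{9} + v_{10} = v_{4}  ⇒ sig = ⟨5 | 1⟩

so the primitive-relation signature multiset is
    ⟨2 | 0⟩
    ⟨2 | 1⟩
    ⟨2 | 1⟩
    ⟨2 | 1⟩
    ⟨2 | 1 1⟩
    ⟨2 | 1 1⟩
    ⟨2 | 1 1 1⟩
    ⟨2 | 1 1 1⟩
    ⟨2 | 1 1 1 1⟩
    ⟨2 | 1 1 1 2⟩
    ⟨2 | 1 1 2⟩
    ⟨2 | 1 1 2 2⟩
    ⟨2 | 1 2⟩
    ⟨2 | 1 2 2 2⟩
    ⟨3 | 0⟩
    ⟨3 | 0⟩
    ⟨3 | 1⟩
    ⟨3 | 1⟩
    ⟨3 | 1 1⟩
    ⟨3 | 1 1 1⟩
    ⟨3 | 1 1 2⟩
    ⟨4 | 1⟩
    ⟨4 | 1 1⟩
    ⟨5 | 1⟩


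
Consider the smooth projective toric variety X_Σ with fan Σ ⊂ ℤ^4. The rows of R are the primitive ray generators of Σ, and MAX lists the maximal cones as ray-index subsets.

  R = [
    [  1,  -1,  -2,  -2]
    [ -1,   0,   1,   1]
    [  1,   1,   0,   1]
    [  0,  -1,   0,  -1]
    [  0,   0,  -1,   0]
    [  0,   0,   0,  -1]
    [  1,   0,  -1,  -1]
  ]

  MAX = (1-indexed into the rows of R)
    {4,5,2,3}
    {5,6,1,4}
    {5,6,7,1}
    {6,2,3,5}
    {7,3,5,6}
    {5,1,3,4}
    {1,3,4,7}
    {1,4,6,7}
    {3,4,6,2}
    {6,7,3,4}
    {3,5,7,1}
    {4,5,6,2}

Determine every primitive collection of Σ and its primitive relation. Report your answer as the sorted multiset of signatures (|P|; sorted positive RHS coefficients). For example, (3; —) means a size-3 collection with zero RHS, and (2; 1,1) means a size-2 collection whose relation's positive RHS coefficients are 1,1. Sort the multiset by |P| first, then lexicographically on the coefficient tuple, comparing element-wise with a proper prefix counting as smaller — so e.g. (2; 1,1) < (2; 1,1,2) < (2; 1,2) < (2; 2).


5 collections generate NE(X_Σ); each relation:

  • {2,7}:  v_{2} + v_{7} = 0  ⇒ sig = (2; —)
  • {1,2}:  v_{1} + v_{2} = v_{4} + v_{5}  ⇒ sig = (2; 1,1)
  • {4,5,7}:  v_{4} + v_{5} + v_{7} = v_{1}  ⇒ sig = (3; 1)
  • {1,3,6}:  v_{1} + v_{3} + v_{6} = 2·v_{7}  ⇒ sig = (3; 2)
  • {3,4,5,6}:  v_{3} + v_{4} + v_{5} + v_{6} = v_{7}  ⇒ sig = (4; 1)

Sorted signature multiset PRS(X):
    (2; —)
    (2; 1,1)
    (3; 1)
    (3; 2)
    (4; 1)
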